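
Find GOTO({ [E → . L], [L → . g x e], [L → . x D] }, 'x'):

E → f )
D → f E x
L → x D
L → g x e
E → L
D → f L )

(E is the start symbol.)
{ [D → . f E x], [D → . f L )], [L → x . D] }

GOTO(I, 'x') = CLOSURE({ [A → αX.β] : [A → α.Xβ] ∈ I, X = 'x' })

Items with dot before 'x', with the dot advanced:
  [L → . x D] → [L → x . D]
Closure of the advanced items:
  [L → x . D] has the dot before D: add [D → . f E x], [D → . f L )]

GOTO = { [D → . f E x], [D → . f L )], [L → x . D] }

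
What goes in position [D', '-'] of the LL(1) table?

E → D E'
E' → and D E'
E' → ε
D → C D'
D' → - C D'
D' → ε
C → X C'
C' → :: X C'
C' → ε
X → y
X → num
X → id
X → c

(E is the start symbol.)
To find M[D', '-'], we find productions for D' where '-' is in the predict set (PREDICT(N → α) = (FIRST(α) \ {ε}) ∪ (FOLLOW(N) if α ⇒* ε)).

Relevant sets:
  FOLLOW(D') = { $, 'and' }

D' → - C D': PREDICT = { '-' }
  '-' is in predict set, so this production goes in M[D', '-']
D' → ε: PREDICT = { $, 'and' }

M[D', '-'] = D' → - C D'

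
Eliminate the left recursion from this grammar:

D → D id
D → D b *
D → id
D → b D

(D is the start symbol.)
D is directly left-recursive. The standard transformation for
  A → A α₁ | ... | A α_m | β₁ | ... | β_n
is
  A  → β₁ A' | ... | β_n A'
  A' → α₁ A' | ... | α_m A' | ε

D → id becomes D → id D'
D → b D becomes D → b D D'
D → D id becomes D' → id D'
D → D b * becomes D' → b * D'
Add D' → ε

Resulting grammar:
D → id D'
D → b D D'
D' → id D'
D' → b * D'
D' → ε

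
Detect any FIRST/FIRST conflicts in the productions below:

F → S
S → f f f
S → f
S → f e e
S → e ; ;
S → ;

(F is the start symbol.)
Yes. S → f f f / S → f on { 'f' }; S → f f f / S → f e e on { 'f' }; S → f / S → f e e on { 'f' }

Productions for S:
  S → f f f: FIRST = { 'f' }
  S → f: FIRST = { 'f' }
  S → f e e: FIRST = { 'f' }
  S → e ; ;: FIRST = { 'e' }
  S → ;: FIRST = { ';' }
F has only one production, so no FIRST/FIRST conflict is possible there.

Conflict for S: S → f f f and S → f
  Overlap: { 'f' }
Conflict for S: S → f f f and S → f e e
  Overlap: { 'f' }
Conflict for S: S → f and S → f e e
  Overlap: { 'f' }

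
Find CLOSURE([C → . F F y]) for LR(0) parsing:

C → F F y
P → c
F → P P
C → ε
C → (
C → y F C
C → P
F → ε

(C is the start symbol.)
{ [C → . F F y], [F → . P P], [F → .], [P → . c] }

To compute CLOSURE, for each item [A → α.Bβ] where B is a non-terminal, add [B → .γ] for all productions B → γ; repeat for the newly added items until nothing changes.

Start with: [C → . F F y]
  [C → . F F y] has the dot before F: add [F → . P P], [F → .]
  [F → . P P] has the dot before P: add [P → . c]
No further items can be added.

CLOSURE = { [C → . F F y], [F → . P P], [F → .], [P → . c] }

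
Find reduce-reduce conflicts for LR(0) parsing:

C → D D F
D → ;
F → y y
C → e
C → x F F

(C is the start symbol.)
Augment with C' → C and build the canonical LR(0) collection (I0 = CLOSURE({[C' → . C]}), then GOTO on every symbol after a dot until no new states appear). It has 12 states:
  I0: { [C → . D D F], [C → . e], [C → . x F F], [C' → . C], [D → . ;] }  — shift
  I1: { [D → ; .] }  — reduce
  I2: { [C' → C .] }  — accept
  I3: { [C → D . D F], [D → . ;] }  — shift
  I4: { [C → e .] }  — reduce
  I5: { [C → x . F F], [F → . y y] }  — shift
  I6: { [C → x F . F], [F → . y y] }  — shift
  I7: { [F → y . y] }  — shift
  I8: { [F → y y .] }  — reduce
  I9: { [C → x F F .] }  — reduce
  I10: { [C → D D . F], [F → . y y] }  — shift
  I11: { [C → D D F .] }  — reduce

No state contains more than one complete item.

Answer: No reduce-reduce conflicts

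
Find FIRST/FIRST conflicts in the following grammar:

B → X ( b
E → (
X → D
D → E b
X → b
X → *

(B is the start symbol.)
A FIRST/FIRST conflict occurs when two productions N → α and N → β for the same non-terminal have FIRST(α) ∩ FIRST(β) ≠ ∅ (with ε ∈ FIRST of a nullable right-hand side, so two nullable alternatives also conflict).

FIRST sets of the non-terminals at (or reachable through a nullable prefix from) the front of some alternative:
  FIRST(D) = { '(' }

Productions for X:
  X → D: FIRST = { '(' }
  X → b: FIRST = { 'b' }
  X → *: FIRST = { '*' }
B, E, D have only one production, so no FIRST/FIRST conflict is possible there.

All alternatives of each non-terminal have pairwise disjoint FIRST sets.

Answer: No FIRST/FIRST conflicts.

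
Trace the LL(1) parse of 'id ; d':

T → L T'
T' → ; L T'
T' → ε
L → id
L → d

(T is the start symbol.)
LL(1) parsing maintains a stack (initially the start symbol over $) and the input. At each step: if the stack top is a terminal, match it against the current input token; if it is a non-terminal N, replace it with the RHS of M[N, lookahead] (the unique production whose predict set contains the lookahead).

Stack is shown with the top on the left.

Stack     Input     Action
--------------------------
T $       id ; d $  output T → L T'
L T' $    id ; d $  output L → id
id T' $   id ; d $  match 'id'
T' $      ; d $     output T' → ; L T'
; L T' $  ; d $     match ';'
L T' $    d $       output L → d
d T' $    d $       match 'd'
T' $      $         output T' → ε
$         $         accept

The string is accepted.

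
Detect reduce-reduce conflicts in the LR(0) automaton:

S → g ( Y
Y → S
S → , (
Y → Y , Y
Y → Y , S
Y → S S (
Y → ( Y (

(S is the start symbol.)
Yes — I9: [Y → S .] vs [Y → Y , S .]

A reduce-reduce conflict occurs when an LR(0) state has two complete items [A → α .] and [B → β .] — both call for a reduction, and with no lookahead the parser cannot choose between them.

Augment with S' → S and build the canonical LR(0) collection (I0 = CLOSURE({[S' → . S]}), then GOTO on every symbol after a dot until no new states appear). It has 16 states:
  I0: { [S → . , (], [S → . g ( Y], [S' → . S] }  — shift
  I1: { [S → , . (] }  — shift
  I2: { [S' → S .] }  — accept
  I3: { [S → g . ( Y] }  — shift
  I4: { [S → . , (], [S → . g ( Y], [S → g ( . Y], [Y → . ( Y (], [Y → . S S (], [Y → . S], [Y → . Y , S], [Y → . Y , Y] }  — shift
  I5: { [S → . , (], [S → . g ( Y], [Y → ( . Y (], [Y → . ( Y (], [Y → . S S (], [Y → . S], [Y → . Y , S], [Y → . Y , Y] }  — shift
  I6: { [S → . , (], [S → . g ( Y], [Y → S . S (], [Y → S .] }  — shift, reduce
  I7: { [S → g ( Y .], [Y → Y . , S], [Y → Y . , Y] }  — shift, reduce
  I8: { [S → . , (], [S → . g ( Y], [Y → . ( Y (], [Y → . S S (], [Y → . S], [Y → . Y , S], [Y → . Y , Y], [Y → Y , . S], [Y → Y , . Y] }  — shift
  I9: { [S → . , (], [S → . g ( Y], [Y → S . S (], [Y → S .], [Y → Y , S .] }  — shift, 2 reduces
  I10: { [Y → Y , Y .], [Y → Y . , S], [Y → Y . , Y] }  — shift, reduce
  I11: { [Y → S S . (] }  — shift
  I12: { [Y → S S ( .] }  — reduce
  I13: { [Y → ( Y . (], [Y → Y . , S], [Y → Y . , Y] }  — shift
  I14: { [Y → ( Y ( .] }  — reduce
  I15: { [S → , ( .] }  — reduce

I9 contains complete items [Y → S .], [Y → Y , S .] — reduce-reduce conflict.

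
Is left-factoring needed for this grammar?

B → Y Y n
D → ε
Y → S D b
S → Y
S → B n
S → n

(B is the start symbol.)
Left-factoring is needed when two productions for the same non-terminal
share a common prefix on the right-hand side.

Productions for S:
  S → Y
  S → B n
  S → n

No common prefixes found.

Answer: No, left-factoring is not needed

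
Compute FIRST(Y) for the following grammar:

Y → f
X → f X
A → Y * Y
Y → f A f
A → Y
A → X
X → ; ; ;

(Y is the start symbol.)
{ 'f' }

To compute FIRST(Y), examine every production with Y on the left-hand side, reading each right-hand side left to right until a non-nullable symbol is reached.

From Y → f:
  - f is a terminal: add 'f' and stop
From Y → f A f:
  - f is a terminal: add 'f' and stop

Collecting: FIRST(Y) = { 'f' }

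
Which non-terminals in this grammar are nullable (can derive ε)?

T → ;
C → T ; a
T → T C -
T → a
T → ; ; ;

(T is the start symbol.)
None

There are no ε-productions, so no non-terminal can derive ε.
No non-terminals are nullable.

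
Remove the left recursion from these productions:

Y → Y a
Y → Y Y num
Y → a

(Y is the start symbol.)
Y → a Y'
Y' → a Y'
Y' → Y num Y'
Y' → ε

Y is directly left-recursive. The standard transformation for
  A → A α₁ | ... | A α_m | β₁ | ... | β_n
is
  A  → β₁ A' | ... | β_n A'
  A' → α₁ A' | ... | α_m A' | ε

Y → a becomes Y → a Y'
Y → Y a becomes Y' → a Y'
Y → Y Y num becomes Y' → Y num Y'
Add Y' → ε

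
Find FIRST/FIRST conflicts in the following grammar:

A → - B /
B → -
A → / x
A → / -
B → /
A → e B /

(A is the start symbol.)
Yes. A → '/' x / A → '/' '-' on { '/' }

A FIRST/FIRST conflict occurs when two productions N → α and N → β for the same non-terminal have FIRST(α) ∩ FIRST(β) ≠ ∅ (with ε ∈ FIRST of a nullable right-hand side, so two nullable alternatives also conflict).

Productions for A:
  A → - B /: FIRST = { '-' }
  A → / x: FIRST = { '/' }
  A → / -: FIRST = { '/' }
  A → e B /: FIRST = { 'e' }
Productions for B:
  B → -: FIRST = { '-' }
  B → /: FIRST = { '/' }

Conflict for A: A → / x and A → / -
  Overlap: { '/' }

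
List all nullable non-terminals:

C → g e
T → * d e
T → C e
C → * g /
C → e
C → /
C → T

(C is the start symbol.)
None

A non-terminal is nullable if it can derive ε (the empty string): either it has an ε-production, or it has a production whose right-hand side consists entirely of nullable non-terminals.

There are no ε-productions, so no non-terminal can derive ε.
No non-terminals are nullable.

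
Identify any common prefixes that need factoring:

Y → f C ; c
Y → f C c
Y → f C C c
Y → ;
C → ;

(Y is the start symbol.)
Yes, Y has productions with common prefix 'f C'

Left-factoring is needed when two productions for the same non-terminal
share a common prefix on the right-hand side.

Productions for Y:
  Y → f C ; c
  Y → f C c
  Y → f C C c
  Y → ;

Found common prefix 'f C' in productions for Y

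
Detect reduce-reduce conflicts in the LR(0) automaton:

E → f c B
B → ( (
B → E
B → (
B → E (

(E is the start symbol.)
Augment with E' → E and build the canonical LR(0) collection (I0 = CLOSURE({[E' → . E]}), then GOTO on every symbol after a dot until no new states appear). It has 9 states:
  I0: { [E → . f c B], [E' → . E] }  — shift
  I1: { [E' → E .] }  — accept
  I2: { [E → f . c B] }  — shift
  I3: { [B → . ( (], [B → . (], [B → . E (], [B → . E], [E → . f c B], [E → f c . B] }  — shift
  I4: { [B → ( . (], [B → ( .] }  — shift, reduce
  I5: { [E → f c B .] }  — reduce
  I6: { [B → E . (], [B → E .] }  — shift, reduce
  I7: { [B → E ( .] }  — reduce
  I8: { [B → ( ( .] }  — reduce

No state contains more than one complete item.

Answer: No reduce-reduce conflicts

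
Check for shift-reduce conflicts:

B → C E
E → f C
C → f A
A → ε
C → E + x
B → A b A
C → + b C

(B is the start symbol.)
Yes — I0: [A → .] vs [C → . + b C]; I6: [A → .] vs [C → . + b C]

Augment with B' → B and build the canonical LR(0) collection (I0 = CLOSURE({[B' → . B]}), then GOTO on every symbol after a dot until no new states appear). It has 17 states:
  I0: { [A → .], [B → . A b A], [B → . C E], [B' → . B], [C → . + b C], [C → . E + x], [C → . f A], [E → . f C] }  — shift, reduce
  I1: { [C → + . b C] }  — shift
  I2: { [B → A . b A] }  — shift
  I3: { [B' → B .] }  — accept
  I4: { [B → C . E], [E → . f C] }  — shift
  I5: { [C → E . + x] }  — shift
  I6: { [A → .], [C → . + b C], [C → . E + x], [C → . f A], [C → f . A], [E → . f C], [E → f . C] }  — shift, reduce
  I7: { [C → f A .] }  — reduce
  I8: { [E → f C .] }  — reduce
  I9: { [C → E + . x] }  — shift
  I10: { [C → E + x .] }  — reduce
  I11: { [B → C E .] }  — reduce
  I12: { [C → . + b C], [C → . E + x], [C → . f A], [E → . f C], [E → f . C] }  — shift
  I13: { [A → .], [B → A b . A] }  — reduce
  I14: { [B → A b A .] }  — reduce
  I15: { [C → + b . C], [C → . + b C], [C → . E + x], [C → . f A], [E → . f C] }  — shift
  I16: { [C → + b C .] }  — reduce

I0 contains reduce item [A → .] and shift items [C → . + b C], [C → . f A], [E → . f C] — shift-reduce conflict.
I6 contains reduce item [A → .] and shift items [C → . + b C], [C → . f A], [E → . f C] — shift-reduce conflict.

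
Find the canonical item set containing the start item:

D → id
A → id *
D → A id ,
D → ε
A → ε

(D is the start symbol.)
{ [A → . id *], [A → .], [D → . A id ,], [D → . id], [D → .], [D' → . D] }

First, augment the grammar with D' → D
I₀ = CLOSURE({ [D' → . D] }):
  [D' → . D] has the dot before D: add [D → . id], [D → . A id ,], [D → .]
  [D → . A id ,] has the dot before A: add [A → . id *], [A → .]
No further items can be added.

I₀ = { [A → . id *], [A → .], [D → . A id ,], [D → . id], [D → .], [D' → . D] }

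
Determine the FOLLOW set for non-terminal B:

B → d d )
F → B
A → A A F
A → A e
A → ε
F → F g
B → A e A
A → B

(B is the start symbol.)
{ $, 'd', 'e', 'g' }

To compute FOLLOW(B), find every occurrence of B on a right-hand side N → α B β: add FIRST(β) \ {ε}, and if β is empty or nullable also add FOLLOW(N). Iterate to a fixed point.

B is the start symbol, so $ ∈ FOLLOW(B).
In F → B: B is at the end, add FOLLOW(F)
In A → B: B is at the end, add FOLLOW(A)

The FOLLOW sets referred to above (computed the same way, to a fixed point):
  FOLLOW(F) = { $, 'd', 'e', 'g' }
  FOLLOW(A) = { $, 'd', 'e', 'g' }

Taking the union: FOLLOW(B) = { $, 'd', 'e', 'g' }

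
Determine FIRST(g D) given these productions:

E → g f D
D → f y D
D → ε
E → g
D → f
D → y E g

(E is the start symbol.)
To compute FIRST(g D), process the symbols left to right:
Symbol g is a terminal. Add 'g' and stop.
FIRST(g D) = { 'g' }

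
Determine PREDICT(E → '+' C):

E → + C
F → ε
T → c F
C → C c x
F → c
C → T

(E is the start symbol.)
{ '+' }

PREDICT(E → '+' C) = (FIRST(RHS) \ {ε}) ∪ (FOLLOW(E) if ε ∈ FIRST(RHS), i.e. RHS ⇒* ε)
FIRST('+' C) = { '+' }
ε ∉ FIRST('+' C), so FOLLOW(E) is not added.
PREDICT(E → '+' C) = { '+' }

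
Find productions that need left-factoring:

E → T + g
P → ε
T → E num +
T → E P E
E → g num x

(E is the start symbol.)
Left-factoring is needed when two productions for the same non-terminal
share a common prefix on the right-hand side.

Productions for E:
  E → T + g
  E → g num x
Productions for T:
  T → E num +
  T → E P E

Found common prefix 'E' in productions for T

Answer: Yes, T has productions with common prefix 'E'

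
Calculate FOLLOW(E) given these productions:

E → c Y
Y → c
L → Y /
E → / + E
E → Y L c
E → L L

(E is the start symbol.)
{ $ }

To compute FOLLOW(E), find every occurrence of E on a right-hand side N → α E β: add FIRST(β) \ {ε}, and if β is empty or nullable also add FOLLOW(N). Iterate to a fixed point.

E is the start symbol, so $ ∈ FOLLOW(E).
In E → / + E: E is at the end; this adds FOLLOW(E) to itself — nothing new

Taking the union: FOLLOW(E) = { $ }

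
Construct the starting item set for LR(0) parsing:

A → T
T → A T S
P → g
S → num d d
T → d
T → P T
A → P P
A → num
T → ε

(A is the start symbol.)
{ [A → . P P], [A → . T], [A → . num], [A' → . A], [P → . g], [T → . A T S], [T → . P T], [T → . d], [T → .] }

First, augment the grammar with A' → A
I₀ = CLOSURE({ [A' → . A] }):
  [A' → . A] has the dot before A: add [A → . T], [A → . P P], [A → . num]
  [A → . T] has the dot before T: add [T → . A T S], [T → . d], [T → . P T], [T → .]
  [A → . P P] has the dot before P: add [P → . g]
No further items can be added.

I₀ = { [A → . P P], [A → . T], [A → . num], [A' → . A], [P → . g], [T → . A T S], [T → . P T], [T → . d], [T → .] }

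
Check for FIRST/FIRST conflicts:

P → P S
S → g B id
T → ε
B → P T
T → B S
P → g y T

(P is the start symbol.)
Yes. P → P S / P → g y T on { 'g' }

A FIRST/FIRST conflict occurs when two productions N → α and N → β for the same non-terminal have FIRST(α) ∩ FIRST(β) ≠ ∅ (with ε ∈ FIRST of a nullable right-hand side, so two nullable alternatives also conflict).

FIRST sets of the non-terminals at (or reachable through a nullable prefix from) the front of some alternative:
  FIRST(P) = { 'g' }
  FIRST(B) = { 'g' }

Productions for P:
  P → P S: FIRST = { 'g' }
  P → g y T: FIRST = { 'g' }
Productions for T:
  T → ε: FIRST = { ε }
  T → B S: FIRST = { 'g' }
S, B have only one production, so no FIRST/FIRST conflict is possible there.

Conflict for P: P → P S and P → g y T
  Overlap: { 'g' }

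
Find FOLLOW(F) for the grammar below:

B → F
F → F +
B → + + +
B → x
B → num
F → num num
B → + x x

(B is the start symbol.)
In B → F: F is at the end, add FOLLOW(B)
In F → F +: F is followed by '+', add FIRST('+') \ {ε} = { '+' }

The FOLLOW sets referred to above (computed the same way, to a fixed point):
  FOLLOW(B) = { $ }

Taking the union: FOLLOW(F) = { $, '+' }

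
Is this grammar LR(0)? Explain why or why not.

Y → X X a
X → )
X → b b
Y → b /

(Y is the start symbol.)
Yes, the grammar is LR(0)

A grammar is LR(0) if no state in the canonical LR(0) collection has:
  - both a shift item (dot before a terminal) and a complete item (shift-reduce conflict), or
  - two or more complete items (reduce-reduce conflict; the accept item [Y' → Y .] counts as a complete item here).

Augment with Y' → Y and build the canonical LR(0) collection (I0 = CLOSURE({[Y' → . Y]}), then GOTO on every symbol after a dot until no new states appear). It has 10 states:
  I0: { [X → . )], [X → . b b], [Y → . X X a], [Y → . b /], [Y' → . Y] }  — shift
  I1: { [X → ) .] }  — reduce
  I2: { [X → . )], [X → . b b], [Y → X . X a] }  — shift
  I3: { [Y' → Y .] }  — accept
  I4: { [X → b . b], [Y → b . /] }  — shift
  I5: { [Y → b / .] }  — reduce
  I6: { [X → b b .] }  — reduce
  I7: { [Y → X X . a] }  — shift
  I8: { [X → b . b] }  — shift
  I9: { [Y → X X a .] }  — reduce

Every state is either a pure shift/goto state or contains exactly one complete item and nothing to shift — no conflicts. The grammar is LR(0).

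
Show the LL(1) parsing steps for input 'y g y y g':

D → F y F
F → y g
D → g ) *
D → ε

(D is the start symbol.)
LL(1) parsing maintains a stack (initially the start symbol over $) and the input. At each step: if the stack top is a terminal, match it against the current input token; if it is a non-terminal N, replace it with the RHS of M[N, lookahead] (the unique production whose predict set contains the lookahead).

Stack is shown with the top on the left.

Stack      Input        Action
------------------------------
D $        y g y y g $  output D → F y F
F y F $    y g y y g $  output F → y g
y g y F $  y g y y g $  match 'y'
g y F $    g y y g $    match 'g'
y F $      y y g $      match 'y'
F $        y g $        output F → y g
y g $      y g $        match 'y'
g $        g $          match 'g'
$          $            accept

The string is accepted.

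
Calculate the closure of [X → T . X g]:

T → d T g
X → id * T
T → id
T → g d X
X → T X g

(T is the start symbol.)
Start with: [X → T . X g]
  [X → T . X g] has the dot before X: add [X → . id * T], [X → . T X g]
  [X → . T X g] has the dot before T: add [T → . d T g], [T → . id], [T → . g d X]
No further items can be added.

CLOSURE = { [T → . d T g], [T → . g d X], [T → . id], [X → . T X g], [X → . id * T], [X → T . X g] }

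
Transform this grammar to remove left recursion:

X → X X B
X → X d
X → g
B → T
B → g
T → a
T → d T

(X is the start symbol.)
X → g X'
X' → X B X'
X' → d X'
X' → ε
B → T
B → g
T → a
T → d T

X is directly left-recursive. The standard transformation for
  A → A α₁ | ... | A α_m | β₁ | ... | β_n
is
  A  → β₁ A' | ... | β_n A'
  A' → α₁ A' | ... | α_m A' | ε

X → g becomes X → g X'
X → X X B becomes X' → X B X'
X → X d becomes X' → d X'
Add X' → ε

Productions for other non-terminals are unchanged:
  B → T
  B → g
  T → a
  T → d T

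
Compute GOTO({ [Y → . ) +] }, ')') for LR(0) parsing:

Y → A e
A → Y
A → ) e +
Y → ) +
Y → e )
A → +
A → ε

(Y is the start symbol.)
GOTO(I, ')') = CLOSURE({ [A → αX.β] : [A → α.Xβ] ∈ I, X = ')' })

Items with dot before ')', with the dot advanced:
  [Y → . ) +] → [Y → ) . +]
Closure adds nothing (no advanced item has the dot before a non-terminal).

GOTO = { [Y → ) . +] }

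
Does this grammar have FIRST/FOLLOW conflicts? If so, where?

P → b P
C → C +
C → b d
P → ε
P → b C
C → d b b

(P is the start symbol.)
Nullable non-terminals: P.

P: nullable alternative(s) P → ε; FOLLOW(P) = { $ }
  P → b P: FIRST \ {ε} = { 'b' } — disjoint from FOLLOW(P)
  P → ε: FIRST \ {ε} = { } — this is the only nullable alternative, skip
  P → b C: FIRST \ {ε} = { 'b' } — disjoint from FOLLOW(P)

C has no nullable alternative, so no FIRST/FOLLOW check is needed there.

No FIRST/FOLLOW conflicts found.

Answer: No FIRST/FOLLOW conflicts.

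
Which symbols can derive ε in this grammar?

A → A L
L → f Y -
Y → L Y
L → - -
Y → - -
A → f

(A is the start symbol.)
A non-terminal is nullable if it can derive ε (the empty string): either it has an ε-production, or it has a production whose right-hand side consists entirely of nullable non-terminals.

There are no ε-productions, so no non-terminal can derive ε.
No non-terminals are nullable.

Answer: None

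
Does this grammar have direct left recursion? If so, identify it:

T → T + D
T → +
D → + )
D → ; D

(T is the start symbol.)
T → T + D: LEFT RECURSIVE (starts with T)
T → +: starts with '+'
D → + ): starts with '+'
D → ; D: starts with ';'

The grammar has direct left recursion on: T.

Answer: Yes, T is left-recursive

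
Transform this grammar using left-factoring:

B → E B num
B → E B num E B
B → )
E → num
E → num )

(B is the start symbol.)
B → E B num B'
B' → ε
B' → E B
B → )
E → num E'
E' → ε
E' → )

Left-factoring transforms A → αβ₁ | αβ₂ into A → αA' and A' → β₁ | β₂
(α is the longest common prefix among the alternatives). Repeat until
no nonterminal has two alternatives with a common prefix.

Round 1: B has alternatives sharing prefix 'E B num'. Introduce B': B → E B num B'
  Add: B' → ε
  Add: B' → E B

Round 2: E has alternatives sharing prefix 'num'. Introduce E': E → num E'
  Add: E' → ε
  Add: E' → )

No remaining common prefixes — done.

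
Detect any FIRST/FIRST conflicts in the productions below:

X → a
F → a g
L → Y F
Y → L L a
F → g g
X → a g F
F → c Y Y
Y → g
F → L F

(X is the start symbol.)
FIRST sets of the non-terminals at (or reachable through a nullable prefix from) the front of some alternative:
  FIRST(L) = { 'g' }

Productions for X:
  X → a: FIRST = { 'a' }
  X → a g F: FIRST = { 'a' }
Productions for F:
  F → a g: FIRST = { 'a' }
  F → g g: FIRST = { 'g' }
  F → c Y Y: FIRST = { 'c' }
  F → L F: FIRST = { 'g' }
Productions for Y:
  Y → L L a: FIRST = { 'g' }
  Y → g: FIRST = { 'g' }
L has only one production, so no FIRST/FIRST conflict is possible there.

Conflict for X: X → a and X → a g F
  Overlap: { 'a' }
Conflict for F: F → g g and F → L F
  Overlap: { 'g' }
Conflict for Y: Y → L L a and Y → g
  Overlap: { 'g' }

Answer: Yes. X → a / X → a g F on { 'a' }; F → g g / F → L F on { 'g' }; Y → L L a / Y → g on { 'g' }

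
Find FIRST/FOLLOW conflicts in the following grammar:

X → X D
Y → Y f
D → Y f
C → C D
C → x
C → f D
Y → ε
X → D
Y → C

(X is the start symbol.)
Yes. Y → Y f with FOLLOW(Y) on { 'f' }; Y → C with FOLLOW(Y) on { 'f' }

A FIRST/FOLLOW conflict occurs when a non-terminal N has a nullable alternative N → β (β ⇒* ε) and another alternative N → α with FIRST(α) ∩ FOLLOW(N) ≠ ∅: on such a lookahead the parser cannot decide between expanding α and letting N vanish via β.

Nullable non-terminals: Y.
FIRST sets used below: FIRST(Y) = { 'f', 'x', ε }, FIRST(C) = { 'f', 'x' }

Y: nullable alternative(s) Y → ε; FOLLOW(Y) = { 'f' }
  Y → Y f: FIRST \ {ε} = { 'f', 'x' } — overlaps FOLLOW(Y) on { 'f' }: CONFLICT
  Y → ε: FIRST \ {ε} = { } — this is the only nullable alternative, skip
  Y → C: FIRST \ {ε} = { 'f', 'x' } — overlaps FOLLOW(Y) on { 'f' }: CONFLICT

C, D, X have no nullable alternative, so no FIRST/FOLLOW check is needed there.

So the grammar has 2 FIRST/FOLLOW conflicts (marked CONFLICT above).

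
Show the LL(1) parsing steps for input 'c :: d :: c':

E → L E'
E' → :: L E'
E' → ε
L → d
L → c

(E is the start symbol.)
Stack is shown with the top on the left.

Stack      Input          Action
--------------------------------
E $        c :: d :: c $  output E → L E'
L E' $     c :: d :: c $  output L → c
c E' $     c :: d :: c $  match 'c'
E' $       :: d :: c $    output E' → :: L E'
:: L E' $  :: d :: c $    match '::'
L E' $     d :: c $       output L → d
d E' $     d :: c $       match 'd'
E' $       :: c $         output E' → :: L E'
:: L E' $  :: c $         match '::'
L E' $     c $            output L → c
c E' $     c $            match 'c'
E' $       $              output E' → ε
$          $              accept

The string is accepted.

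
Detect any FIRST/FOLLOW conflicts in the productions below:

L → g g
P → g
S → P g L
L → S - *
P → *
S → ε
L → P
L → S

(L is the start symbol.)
Nullable non-terminals: L, S.
FIRST sets used below: FIRST(S) = { '*', 'g', ε }, FIRST(P) = { '*', 'g' }

L: nullable alternative(s) L → S; FOLLOW(L) = { $, '-' }
  L → g g: FIRST \ {ε} = { 'g' } — disjoint from FOLLOW(L)
  L → S - *: FIRST \ {ε} = { '*', '-', 'g' } — overlaps FOLLOW(L) on { '-' }: CONFLICT
  L → P: FIRST \ {ε} = { '*', 'g' } — disjoint from FOLLOW(L)
  L → S: FIRST \ {ε} = { '*', 'g' } — this is the only nullable alternative, skip

S: nullable alternative(s) S → ε; FOLLOW(S) = { $, '-' }
  S → P g L: FIRST \ {ε} = { '*', 'g' } — disjoint from FOLLOW(S)
  S → ε: FIRST \ {ε} = { } — this is the only nullable alternative, skip

P has no nullable alternative, so no FIRST/FOLLOW check is needed there.

So the grammar has 1 FIRST/FOLLOW conflict (marked CONFLICT above).

Answer: Yes. L → S '-' '*' with FOLLOW(L) on { '-' }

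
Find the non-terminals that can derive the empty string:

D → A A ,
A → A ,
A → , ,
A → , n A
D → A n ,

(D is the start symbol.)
None

A non-terminal is nullable if it can derive ε (the empty string): either it has an ε-production, or it has a production whose right-hand side consists entirely of nullable non-terminals.

There are no ε-productions, so no non-terminal can derive ε.
No non-terminals are nullable.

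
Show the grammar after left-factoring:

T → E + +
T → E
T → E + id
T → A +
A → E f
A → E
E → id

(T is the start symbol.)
Left-factoring transforms A → αβ₁ | αβ₂ into A → αA' and A' → β₁ | β₂
(α is the longest common prefix among the alternatives). Repeat until
no nonterminal has two alternatives with a common prefix.

Round 1: T has alternatives sharing prefix 'E'. Introduce T': T → E T'
  Add: T' → + +
  Add: T' → ε
  Add: T' → + id

Round 2: T' has alternatives sharing prefix '+'. Introduce T'': T' → + T''
  Add: T'' → +
  Add: T'' → id

Round 3: A has alternatives sharing prefix 'E'. Introduce A': A → E A'
  Add: A' → f
  Add: A' → ε

No remaining common prefixes — done.

Resulting grammar:
T → E T'
T' → + T''
T'' → +
T'' → id
T' → ε
T → A +
A → E A'
A' → f
A' → ε
E → id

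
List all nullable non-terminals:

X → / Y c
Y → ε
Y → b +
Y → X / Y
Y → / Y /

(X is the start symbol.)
ε-productions: Y → ε
So Y is immediately nullable.
No further non-terminal can be added: every production for the remaining non-terminals contains a terminal or a non-nullable non-terminal.
Nullable = { 'Y' }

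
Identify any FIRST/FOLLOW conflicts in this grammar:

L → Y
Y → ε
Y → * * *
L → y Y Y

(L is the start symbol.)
A FIRST/FOLLOW conflict occurs when a non-terminal N has a nullable alternative N → β (β ⇒* ε) and another alternative N → α with FIRST(α) ∩ FOLLOW(N) ≠ ∅: on such a lookahead the parser cannot decide between expanding α and letting N vanish via β.

Nullable non-terminals: L, Y.
FIRST sets used below: FIRST(Y) = { '*', ε }

L: nullable alternative(s) L → Y; FOLLOW(L) = { $ }
  L → Y: FIRST \ {ε} = { '*' } — this is the only nullable alternative, skip
  L → y Y Y: FIRST \ {ε} = { 'y' } — disjoint from FOLLOW(L)

Y: nullable alternative(s) Y → ε; FOLLOW(Y) = { $, '*' }
  Y → ε: FIRST \ {ε} = { } — this is the only nullable alternative, skip
  Y → * * *: FIRST \ {ε} = { '*' } — overlaps FOLLOW(Y) on { '*' }: CONFLICT

So the grammar has 1 FIRST/FOLLOW conflict (marked CONFLICT above).

Answer: Yes. Y → '*' '*' '*' with FOLLOW(Y) on { '*' }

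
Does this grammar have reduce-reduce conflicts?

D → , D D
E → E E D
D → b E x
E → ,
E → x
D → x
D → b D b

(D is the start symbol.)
Augment with D' → D and build the canonical LR(0) collection (I0 = CLOSURE({[D' → . D]}), then GOTO on every symbol after a dot until no new states appear). It has 16 states:
  I0: { [D → . , D D], [D → . b D b], [D → . b E x], [D → . x], [D' → . D] }  — shift
  I1: { [D → , . D D], [D → . , D D], [D → . b D b], [D → . b E x], [D → . x] }  — shift
  I2: { [D' → D .] }  — accept
  I3: { [D → . , D D], [D → . b D b], [D → . b E x], [D → . x], [D → b . D b], [D → b . E x], [E → . ,], [E → . E E D], [E → . x] }  — shift
  I4: { [D → x .] }  — reduce
  I5: { [D → , . D D], [D → . , D D], [D → . b D b], [D → . b E x], [D → . x], [E → , .] }  — shift, reduce
  I6: { [D → b D . b] }  — shift
  I7: { [D → b E . x], [E → . ,], [E → . E E D], [E → . x], [E → E . E D] }  — shift
  I8: { [D → x .], [E → x .] }  — 2 reduces
  I9: { [E → , .] }  — reduce
  I10: { [D → . , D D], [D → . b D b], [D → . b E x], [D → . x], [E → . ,], [E → . E E D], [E → . x], [E → E . E D], [E → E E . D] }  — shift
  I11: { [D → b E x .], [E → x .] }  — 2 reduces
  I12: { [E → E E D .] }  — reduce
  I13: { [D → b D b .] }  — reduce
  I14: { [D → , D . D], [D → . , D D], [D → . b D b], [D → . b E x], [D → . x] }  — shift
  I15: { [D → , D D .] }  — reduce

I8 contains complete items [D → x .], [E → x .] — reduce-reduce conflict.
I11 contains complete items [D → b E x .], [E → x .] — reduce-reduce conflict.

Answer: Yes — I8: [D → x .] vs [E → x .]; I11: [D → b E x .] vs [E → x .]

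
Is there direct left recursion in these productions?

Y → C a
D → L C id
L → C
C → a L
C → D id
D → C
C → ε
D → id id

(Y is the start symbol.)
Direct left recursion occurs when N → N α for some non-terminal N (the right-hand side begins with the left-hand side itself).

Y → C a: starts with C
D → L C id: starts with L
L → C: starts with C
C → a L: starts with a
C → D id: starts with D
D → C: starts with C
C → ε: starts with ε
D → id id: starts with id

No direct left recursion found.

Answer: No direct left recursion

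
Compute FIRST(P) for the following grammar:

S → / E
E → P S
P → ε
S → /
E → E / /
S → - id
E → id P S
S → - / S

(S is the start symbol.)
{ ε }

From P → ε:
  - ε-production, so ε ∈ FIRST(P)

Collecting: FIRST(P) = { ε }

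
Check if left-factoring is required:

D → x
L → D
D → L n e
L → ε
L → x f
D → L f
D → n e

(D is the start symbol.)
Yes, D has productions with common prefix 'L'

Left-factoring is needed when two productions for the same non-terminal
share a common prefix on the right-hand side.

Productions for D:
  D → x
  D → L n e
  D → L f
  D → n e
Productions for L:
  L → D
  L → ε
  L → x f

Found common prefix 'L' in productions for D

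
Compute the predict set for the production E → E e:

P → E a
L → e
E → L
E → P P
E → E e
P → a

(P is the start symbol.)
PREDICT(E → E e) = (FIRST(RHS) \ {ε}) ∪ (FOLLOW(E) if ε ∈ FIRST(RHS), i.e. RHS ⇒* ε)
FIRST(E) = { 'a', 'e' }
FIRST(E e) = { 'a', 'e' }
ε ∉ FIRST(E e), so FOLLOW(E) is not added.
PREDICT(E → E e) = { 'a', 'e' }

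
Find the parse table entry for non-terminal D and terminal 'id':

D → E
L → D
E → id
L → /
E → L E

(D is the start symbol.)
To find M[D, 'id'], we find productions for D where 'id' is in the predict set (PREDICT(N → α) = (FIRST(α) \ {ε}) ∪ (FOLLOW(N) if α ⇒* ε)).

Relevant sets:
  FIRST(E) = { '/', 'id' }

D → E: PREDICT = { '/', 'id' }
  'id' is in predict set, so this production goes in M[D, 'id']

M[D, 'id'] = D → E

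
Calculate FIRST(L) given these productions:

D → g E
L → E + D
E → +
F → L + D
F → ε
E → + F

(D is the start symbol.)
To compute FIRST(L), examine every production with L on the left-hand side, reading each right-hand side left to right until a non-nullable symbol is reached.

FIRST sets of the other non-terminals involved (by the same procedure, iterated to a fixed point):
  FIRST(E) = { '+' }

From L → E + D:
  - E is a non-terminal: add FIRST(E) \ {ε} = { '+' }
    E is not nullable, so stop

Collecting: FIRST(L) = { '+' }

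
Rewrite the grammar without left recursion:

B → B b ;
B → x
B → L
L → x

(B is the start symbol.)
B is directly left-recursive. The standard transformation for
  A → A α₁ | ... | A α_m | β₁ | ... | β_n
is
  A  → β₁ A' | ... | β_n A'
  A' → α₁ A' | ... | α_m A' | ε

B → x becomes B → x B'
B → L becomes B → L B'
B → B b ; becomes B' → b ; B'
Add B' → ε

Productions for other non-terminals are unchanged:
  L → x

Resulting grammar:
B → x B'
B → L B'
B' → b ; B'
B' → ε
L → x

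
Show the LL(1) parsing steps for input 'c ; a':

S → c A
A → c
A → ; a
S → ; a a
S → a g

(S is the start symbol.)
Stack is shown with the top on the left.

Stack  Input    Action
----------------------
S $    c ; a $  output S → c A
c A $  c ; a $  match 'c'
A $    ; a $    output A → ; a
; a $  ; a $    match ';'
a $    a $      match 'a'
$      $        accept

The string is accepted.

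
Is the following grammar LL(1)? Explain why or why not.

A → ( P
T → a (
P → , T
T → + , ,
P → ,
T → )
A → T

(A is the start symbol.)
A grammar is LL(1) if for each non-terminal N with multiple productions, the predict sets of those productions are pairwise disjoint, where PREDICT(N → α) = (FIRST(α) \ {ε}) ∪ (FOLLOW(N) if α ⇒* ε).

Relevant sets:
  FIRST(T) = { ')', '+', 'a' }

For A:
  PREDICT(A → '(' P) = { '(' }
  PREDICT(A → T) = { ')', '+', 'a' }
For T:
  PREDICT(T → a '(') = { 'a' }
  PREDICT(T → '+' ',' ',') = { '+' }
  PREDICT(T → ')') = { ')' }
For P:
  PREDICT(P → ',' T) = { ',' }
  PREDICT(P → ',') = { ',' }

Conflict found: Predict set conflict for P: { ',' }
The grammar is NOT LL(1).

Answer: No. Predict set conflict for P: { ',' }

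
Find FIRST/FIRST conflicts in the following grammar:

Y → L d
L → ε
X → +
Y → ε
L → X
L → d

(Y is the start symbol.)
FIRST sets of the non-terminals at (or reachable through a nullable prefix from) the front of some alternative:
  FIRST(L) = { '+', 'd', ε }
  FIRST(X) = { '+' }

Productions for Y:
  Y → L d: FIRST = { '+', 'd' }
  Y → ε: FIRST = { ε }
Productions for L:
  L → ε: FIRST = { ε }
  L → X: FIRST = { '+' }
  L → d: FIRST = { 'd' }
X has only one production, so no FIRST/FIRST conflict is possible there.

All alternatives of each non-terminal have pairwise disjoint FIRST sets.

Answer: No FIRST/FIRST conflicts.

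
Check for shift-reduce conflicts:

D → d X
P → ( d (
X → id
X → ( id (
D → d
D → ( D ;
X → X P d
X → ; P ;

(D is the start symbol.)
A shift-reduce conflict occurs when an LR(0) state has both:
  - a complete (reduce) item [A → α .] (dot at the end), and
  - a shift item [B → β . c γ] (dot before a terminal).

Augment with D' → D and build the canonical LR(0) collection (I0 = CLOSURE({[D' → . D]}), then GOTO on every symbol after a dot until no new states appear). It has 19 states:
  I0: { [D → . ( D ;], [D → . d X], [D → . d], [D' → . D] }  — shift
  I1: { [D → ( . D ;], [D → . ( D ;], [D → . d X], [D → . d] }  — shift
  I2: { [D' → D .] }  — accept
  I3: { [D → d . X], [D → d .], [X → . ( id (], [X → . ; P ;], [X → . X P d], [X → . id] }  — shift, reduce
  I4: { [X → ( . id (] }  — shift
  I5: { [P → . ( d (], [X → ; . P ;] }  — shift
  I6: { [D → d X .], [P → . ( d (], [X → X . P d] }  — shift, reduce
  I7: { [X → id .] }  — reduce
  I8: { [P → ( . d (] }  — shift
  I9: { [X → X P . d] }  — shift
  I10: { [X → X P d .] }  — reduce
  I11: { [P → ( d . (] }  — shift
  I12: { [P → ( d ( .] }  — reduce
  I13: { [X → ; P . ;] }  — shift
  I14: { [X → ; P ; .] }  — reduce
  I15: { [X → ( id . (] }  — shift
  I16: { [X → ( id ( .] }  — reduce
  I17: { [D → ( D . ;] }  — shift
  I18: { [D → ( D ; .] }  — reduce

I3 contains reduce item [D → d .] and shift items [X → . ( id (], [X → . ; P ;], [X → . id] — shift-reduce conflict.
I6 contains reduce item [D → d X .] and shift item [P → . ( d (] — shift-reduce conflict.

Answer: Yes — I3: [D → d .] vs [X → . ( id (]; I6: [D → d X .] vs [P → . ( d (]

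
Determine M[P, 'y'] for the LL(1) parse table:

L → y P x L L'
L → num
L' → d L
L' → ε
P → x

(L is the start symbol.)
Empty (error entry)

To find M[P, 'y'], we find productions for P where 'y' is in the predict set (PREDICT(N → α) = (FIRST(α) \ {ε}) ∪ (FOLLOW(N) if α ⇒* ε)).

P → x: PREDICT = { 'x' }

M[P, 'y'] is empty (no production applies)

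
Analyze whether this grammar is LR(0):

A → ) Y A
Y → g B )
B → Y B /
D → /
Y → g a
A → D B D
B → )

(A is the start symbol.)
Augment with A' → A and build the canonical LR(0) collection (I0 = CLOSURE({[A' → . A]}), then GOTO on every symbol after a dot until no new states appear). It has 17 states:
  I0: { [A → . ) Y A], [A → . D B D], [A' → . A], [D → . /] }  — shift
  I1: { [A → ) . Y A], [Y → . g B )], [Y → . g a] }  — shift
  I2: { [D → / .] }  — reduce
  I3: { [A' → A .] }  — accept
  I4: { [A → D . B D], [B → . )], [B → . Y B /], [Y → . g B )], [Y → . g a] }  — shift
  I5: { [B → ) .] }  — reduce
  I6: { [A → D B . D], [D → . /] }  — shift
  I7: { [B → . )], [B → . Y B /], [B → Y . B /], [Y → . g B )], [Y → . g a] }  — shift
  I8: { [B → . )], [B → . Y B /], [Y → . g B )], [Y → . g a], [Y → g . B )], [Y → g . a] }  — shift
  I9: { [Y → g B . )] }  — shift
  I10: { [Y → g a .] }  — reduce
  I11: { [Y → g B ) .] }  — reduce
  I12: { [B → Y B . /] }  — shift
  I13: { [B → Y B / .] }  — reduce
  I14: { [A → D B D .] }  — reduce
  I15: { [A → ) Y . A], [A → . ) Y A], [A → . D B D], [D → . /] }  — shift
  I16: { [A → ) Y A .] }  — reduce

Every state is either a pure shift/goto state or contains exactly one complete item and nothing to shift — no conflicts. The grammar is LR(0).

Answer: Yes, the grammar is LR(0)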